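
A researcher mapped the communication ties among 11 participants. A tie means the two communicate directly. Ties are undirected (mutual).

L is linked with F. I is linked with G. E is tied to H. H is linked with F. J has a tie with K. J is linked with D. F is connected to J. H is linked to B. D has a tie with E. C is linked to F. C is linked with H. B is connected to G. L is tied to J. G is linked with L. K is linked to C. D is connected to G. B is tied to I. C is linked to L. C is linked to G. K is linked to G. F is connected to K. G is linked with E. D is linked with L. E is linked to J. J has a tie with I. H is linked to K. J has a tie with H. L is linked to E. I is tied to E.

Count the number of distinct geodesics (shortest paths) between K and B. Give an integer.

The shortest distance is 2. The length-2 paths are: K–G–B; K–H–B.
That gives 2 distinct shortest paths.

2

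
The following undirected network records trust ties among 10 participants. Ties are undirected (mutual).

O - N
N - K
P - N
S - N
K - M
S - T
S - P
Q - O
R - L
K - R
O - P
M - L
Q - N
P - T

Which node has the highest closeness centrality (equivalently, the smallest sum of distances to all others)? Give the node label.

Farness (sum of distances to all others) for each node — K:16, L:28, M:22, N:14, O:19, P:18, Q:21, R:22, S:19, T:25.
The smallest farness is 14, for N, so N has the highest closeness.

N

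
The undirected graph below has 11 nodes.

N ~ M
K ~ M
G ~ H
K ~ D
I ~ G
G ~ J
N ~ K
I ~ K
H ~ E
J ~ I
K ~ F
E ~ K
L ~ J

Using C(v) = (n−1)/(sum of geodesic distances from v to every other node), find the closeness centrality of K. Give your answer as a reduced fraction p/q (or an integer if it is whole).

2/3

Distances from K: D:1, E:1, F:1, G:2, H:2, I:1, J:2, L:3, M:1, N:1. Sum = 15.
n = 11, so closeness = 10/15 = 2/3.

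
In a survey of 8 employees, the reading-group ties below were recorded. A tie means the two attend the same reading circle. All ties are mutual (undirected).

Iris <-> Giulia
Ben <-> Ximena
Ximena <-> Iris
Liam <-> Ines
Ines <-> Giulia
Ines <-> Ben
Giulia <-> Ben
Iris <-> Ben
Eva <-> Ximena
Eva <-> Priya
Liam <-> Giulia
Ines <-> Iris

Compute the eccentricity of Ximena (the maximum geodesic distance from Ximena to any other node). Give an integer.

3

Distances from Ximena: Ben:1, Eva:1, Giulia:2, Ines:2, Iris:1, Liam:3, Priya:2.
The largest is 3 (to Liam), so the eccentricity of Ximena is 3.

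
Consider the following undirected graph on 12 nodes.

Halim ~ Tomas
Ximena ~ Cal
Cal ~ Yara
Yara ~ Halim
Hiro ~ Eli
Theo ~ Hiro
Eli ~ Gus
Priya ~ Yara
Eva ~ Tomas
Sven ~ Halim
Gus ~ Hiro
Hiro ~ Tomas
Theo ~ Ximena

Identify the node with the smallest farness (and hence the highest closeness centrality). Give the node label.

Farness (sum of distances to all others) for each node — Cal:29, Eli:32, Eva:32, Gus:32, Halim:23, Hiro:23, Priya:36, Sven:33, Theo:27, Tomas:22, Ximena:29, Yara:26.
The smallest farness is 22, for Tomas, so Tomas has the highest closeness.

Tomas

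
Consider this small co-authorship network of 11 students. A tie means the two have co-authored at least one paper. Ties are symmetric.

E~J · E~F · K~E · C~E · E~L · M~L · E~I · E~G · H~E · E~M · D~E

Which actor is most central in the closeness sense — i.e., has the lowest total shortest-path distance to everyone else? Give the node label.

E

Farness (sum of distances to all others) for each node — C:19, D:19, E:10, F:19, G:19, H:19, I:19, J:19, K:19, L:18, M:18.
The smallest farness is 10, for E, so E has the highest closeness.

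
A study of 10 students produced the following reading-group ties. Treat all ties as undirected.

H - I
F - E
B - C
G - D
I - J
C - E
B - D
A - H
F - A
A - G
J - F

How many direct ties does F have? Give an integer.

F is directly tied to A, E, and J. That is 3 neighbors, so the degree of F is 3.

3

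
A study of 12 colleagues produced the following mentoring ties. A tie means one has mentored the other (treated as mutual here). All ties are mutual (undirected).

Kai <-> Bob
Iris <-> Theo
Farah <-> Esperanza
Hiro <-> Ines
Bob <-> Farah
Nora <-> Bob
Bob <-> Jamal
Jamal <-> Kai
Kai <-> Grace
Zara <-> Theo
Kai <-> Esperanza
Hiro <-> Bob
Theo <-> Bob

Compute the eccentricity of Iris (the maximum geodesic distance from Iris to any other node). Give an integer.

Distances from Iris: Bob:2, Esperanza:4, Farah:3, Grace:4, Hiro:3, Ines:4, Jamal:3, Kai:3, Nora:3, Theo:1, Zara:2.
The largest is 4 (to Esperanza, Grace, and Ines), so the eccentricity of Iris is 4.

4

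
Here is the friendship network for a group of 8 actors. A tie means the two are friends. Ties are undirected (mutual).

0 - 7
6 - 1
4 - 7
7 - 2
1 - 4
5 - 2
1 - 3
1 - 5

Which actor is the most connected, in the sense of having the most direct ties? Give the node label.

Degrees — 0:1, 1:4, 2:2, 3:1, 4:2, 5:2, 6:1, 7:3.
The maximum is 4, attained only by 1.

1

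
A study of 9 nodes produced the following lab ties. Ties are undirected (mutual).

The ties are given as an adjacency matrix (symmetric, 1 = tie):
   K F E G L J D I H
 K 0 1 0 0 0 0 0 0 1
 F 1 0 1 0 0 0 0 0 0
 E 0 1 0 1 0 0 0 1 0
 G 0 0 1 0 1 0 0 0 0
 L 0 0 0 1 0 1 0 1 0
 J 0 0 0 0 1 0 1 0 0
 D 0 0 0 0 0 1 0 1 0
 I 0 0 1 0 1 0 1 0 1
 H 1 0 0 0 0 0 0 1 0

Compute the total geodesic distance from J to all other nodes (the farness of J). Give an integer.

Distances from J: D:1, E:3, F:4, G:2, H:3, I:2, K:4, L:1.
Sum = 1 + 3 + 4 + 2 + 3 + 2 + 4 + 1 = 20.

20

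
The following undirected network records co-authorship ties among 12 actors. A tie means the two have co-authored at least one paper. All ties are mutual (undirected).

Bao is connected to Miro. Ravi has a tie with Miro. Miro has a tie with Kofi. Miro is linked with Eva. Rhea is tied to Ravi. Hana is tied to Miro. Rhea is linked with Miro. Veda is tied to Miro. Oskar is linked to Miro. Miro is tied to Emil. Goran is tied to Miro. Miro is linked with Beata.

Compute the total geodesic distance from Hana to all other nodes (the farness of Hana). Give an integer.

21

Distances from Hana: Bao:2, Beata:2, Emil:2, Eva:2, Goran:2, Kofi:2, Miro:1, Oskar:2, Ravi:2, Rhea:2, Veda:2.
Sum = 2 + 2 + 2 + 2 + 2 + 2 + 1 + 2 + 2 + 2 + 2 = 21.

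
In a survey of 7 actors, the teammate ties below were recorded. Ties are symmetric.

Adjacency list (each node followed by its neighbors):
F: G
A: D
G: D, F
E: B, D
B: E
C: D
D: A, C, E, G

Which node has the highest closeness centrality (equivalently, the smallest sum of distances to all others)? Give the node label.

Farness (sum of distances to all others) for each node — A:13, B:16, C:13, D:8, E:11, F:16, G:11.
The smallest farness is 8, for D, so D has the highest closeness.

D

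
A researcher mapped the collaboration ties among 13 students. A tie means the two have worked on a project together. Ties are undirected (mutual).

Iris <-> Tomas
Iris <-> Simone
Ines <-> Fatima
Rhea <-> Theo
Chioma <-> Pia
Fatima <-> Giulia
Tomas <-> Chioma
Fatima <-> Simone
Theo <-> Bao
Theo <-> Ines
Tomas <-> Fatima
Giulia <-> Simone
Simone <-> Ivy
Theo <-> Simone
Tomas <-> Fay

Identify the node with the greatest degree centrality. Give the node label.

Simone

Degrees — Bao:1, Chioma:2, Fatima:4, Fay:1, Giulia:2, Ines:2, Iris:2, Ivy:1, Pia:1, Rhea:1, Simone:5, Theo:4, Tomas:4.
The maximum is 5, attained only by Simone.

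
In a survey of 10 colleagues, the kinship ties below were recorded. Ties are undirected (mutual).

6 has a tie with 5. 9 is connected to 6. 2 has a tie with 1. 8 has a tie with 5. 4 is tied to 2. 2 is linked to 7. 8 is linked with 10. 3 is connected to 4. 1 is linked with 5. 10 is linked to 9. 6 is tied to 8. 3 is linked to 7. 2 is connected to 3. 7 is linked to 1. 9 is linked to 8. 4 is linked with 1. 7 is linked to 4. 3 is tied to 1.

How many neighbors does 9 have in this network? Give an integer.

3

9 is directly tied to 6, 8, and 10. That is 3 neighbors, so the degree of 9 is 3.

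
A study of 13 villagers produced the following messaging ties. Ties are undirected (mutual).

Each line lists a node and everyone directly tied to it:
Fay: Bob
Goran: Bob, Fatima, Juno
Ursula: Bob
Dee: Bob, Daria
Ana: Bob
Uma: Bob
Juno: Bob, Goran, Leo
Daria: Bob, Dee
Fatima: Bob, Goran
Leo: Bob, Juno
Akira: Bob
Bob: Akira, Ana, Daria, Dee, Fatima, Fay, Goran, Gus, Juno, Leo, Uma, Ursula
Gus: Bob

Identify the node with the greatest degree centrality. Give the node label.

Degrees — Akira:1, Ana:1, Bob:12, Daria:2, Dee:2, Fatima:2, Fay:1, Goran:3, Gus:1, Juno:3, Leo:2, Uma:1, Ursula:1.
The maximum is 12, attained only by Bob.

Bob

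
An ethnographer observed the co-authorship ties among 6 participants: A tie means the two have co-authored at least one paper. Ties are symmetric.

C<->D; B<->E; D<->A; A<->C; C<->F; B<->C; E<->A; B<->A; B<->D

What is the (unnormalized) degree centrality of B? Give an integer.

B is directly tied to A, C, D, and E. That is 4 neighbors, so the degree of B is 4.

4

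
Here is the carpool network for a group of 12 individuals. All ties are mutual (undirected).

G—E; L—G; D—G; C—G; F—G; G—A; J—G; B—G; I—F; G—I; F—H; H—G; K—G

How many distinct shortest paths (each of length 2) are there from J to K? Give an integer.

The shortest distance is 2, and the only length-2 path is J–G–K. So there is exactly 1 shortest path.

1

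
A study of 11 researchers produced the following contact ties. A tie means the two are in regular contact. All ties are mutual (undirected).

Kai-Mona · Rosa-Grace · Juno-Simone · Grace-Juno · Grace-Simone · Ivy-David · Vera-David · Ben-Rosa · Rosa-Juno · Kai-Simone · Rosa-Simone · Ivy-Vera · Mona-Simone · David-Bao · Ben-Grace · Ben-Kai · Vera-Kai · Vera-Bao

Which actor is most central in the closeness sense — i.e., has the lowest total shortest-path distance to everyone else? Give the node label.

Kai

Farness (sum of distances to all others) for each node — Bao:27, Ben:20, David:26, Grace:23, Ivy:27, Juno:24, Kai:16, Mona:21, Rosa:23, Simone:18, Vera:19.
The smallest farness is 16, for Kai, so Kai has the highest closeness.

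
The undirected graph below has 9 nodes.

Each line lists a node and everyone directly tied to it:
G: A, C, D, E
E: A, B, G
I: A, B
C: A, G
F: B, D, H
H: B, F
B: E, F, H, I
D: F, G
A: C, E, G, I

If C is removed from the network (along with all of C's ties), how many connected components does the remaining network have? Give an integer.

C's neighbors (A and G) remain reachable from one another through other ties, so the rest of the network stays in one piece.

1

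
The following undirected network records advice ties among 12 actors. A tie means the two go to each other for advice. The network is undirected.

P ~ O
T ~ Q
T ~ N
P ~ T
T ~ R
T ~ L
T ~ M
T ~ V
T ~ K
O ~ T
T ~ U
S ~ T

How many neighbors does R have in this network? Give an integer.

1

R is directly tied to T. That is 1 neighbor, so the degree of R is 1.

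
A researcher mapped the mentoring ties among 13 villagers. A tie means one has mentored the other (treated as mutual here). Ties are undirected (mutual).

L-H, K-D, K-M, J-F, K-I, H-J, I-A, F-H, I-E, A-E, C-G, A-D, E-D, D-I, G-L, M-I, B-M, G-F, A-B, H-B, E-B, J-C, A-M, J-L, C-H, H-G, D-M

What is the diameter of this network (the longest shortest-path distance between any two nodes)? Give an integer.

4

Eccentricity of each node (its greatest distance to any other): A:3, B:2, C:4, D:4, E:3, F:4, G:4, H:3, I:4, J:4, K:4, L:4, M:3.
The maximum eccentricity is 4, realized for instance by the pair I–J via I – M – B – H – J. So the diameter is 4.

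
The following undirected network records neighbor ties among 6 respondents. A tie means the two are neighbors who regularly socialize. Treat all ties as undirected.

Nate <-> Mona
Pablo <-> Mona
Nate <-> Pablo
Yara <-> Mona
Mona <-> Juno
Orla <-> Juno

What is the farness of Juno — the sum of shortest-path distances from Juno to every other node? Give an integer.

8

Distances from Juno: Mona:1, Nate:2, Orla:1, Pablo:2, Yara:2.
Sum = 1 + 2 + 1 + 2 + 2 = 8.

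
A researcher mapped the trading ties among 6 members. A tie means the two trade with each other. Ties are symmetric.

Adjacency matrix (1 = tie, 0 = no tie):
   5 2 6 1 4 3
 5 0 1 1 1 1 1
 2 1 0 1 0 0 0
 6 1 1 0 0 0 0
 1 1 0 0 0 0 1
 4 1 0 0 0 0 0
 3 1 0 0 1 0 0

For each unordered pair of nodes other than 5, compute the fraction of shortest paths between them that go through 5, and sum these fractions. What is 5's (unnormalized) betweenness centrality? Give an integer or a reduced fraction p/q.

8

Pairs whose geodesics pass through 5 — 2–1: 1; 2–4: 1; 2–3: 1; 6–1: 1; 6–4: 1; 6–3: 1; 1–4: 1; 4–3: 1.
All other pairs contribute 0.
Summing the contributions gives betweenness(5) = 8.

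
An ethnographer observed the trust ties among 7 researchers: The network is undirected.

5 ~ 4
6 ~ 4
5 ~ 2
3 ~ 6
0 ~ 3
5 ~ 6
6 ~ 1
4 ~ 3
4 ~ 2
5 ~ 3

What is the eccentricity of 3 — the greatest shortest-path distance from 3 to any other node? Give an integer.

2

Distances from 3: 0:1, 1:2, 2:2, 4:1, 5:1, 6:1.
The largest is 2 (to 2 and 1), so the eccentricity of 3 is 2.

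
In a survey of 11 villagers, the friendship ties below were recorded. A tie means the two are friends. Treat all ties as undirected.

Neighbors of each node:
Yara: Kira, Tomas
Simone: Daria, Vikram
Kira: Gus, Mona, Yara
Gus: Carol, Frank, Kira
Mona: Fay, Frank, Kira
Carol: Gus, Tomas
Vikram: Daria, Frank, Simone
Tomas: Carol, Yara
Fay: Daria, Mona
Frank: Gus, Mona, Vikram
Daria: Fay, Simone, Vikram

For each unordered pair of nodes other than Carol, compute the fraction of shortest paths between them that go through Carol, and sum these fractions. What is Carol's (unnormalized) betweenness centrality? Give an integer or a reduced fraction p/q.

Pairs whose geodesics pass through Carol — Tomas–Gus: 1; Tomas–Frank: 1; Tomas–Vikram: 1; Tomas–Simone: 1; Tomas–Daria: 1/2.
All other pairs contribute 0.
Summing the contributions gives betweenness(Carol) = 9/2.

9/2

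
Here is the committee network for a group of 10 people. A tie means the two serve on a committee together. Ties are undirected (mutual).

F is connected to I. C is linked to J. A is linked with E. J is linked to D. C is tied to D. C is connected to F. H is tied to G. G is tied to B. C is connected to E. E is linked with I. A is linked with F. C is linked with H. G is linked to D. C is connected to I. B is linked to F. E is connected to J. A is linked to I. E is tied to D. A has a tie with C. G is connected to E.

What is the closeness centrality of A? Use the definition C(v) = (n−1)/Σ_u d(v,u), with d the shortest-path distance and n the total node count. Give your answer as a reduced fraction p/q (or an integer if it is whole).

Distances from A: B:2, C:1, D:2, E:1, F:1, G:2, H:2, I:1, J:2. Sum = 14.
n = 10, so closeness = 9/14.

9/14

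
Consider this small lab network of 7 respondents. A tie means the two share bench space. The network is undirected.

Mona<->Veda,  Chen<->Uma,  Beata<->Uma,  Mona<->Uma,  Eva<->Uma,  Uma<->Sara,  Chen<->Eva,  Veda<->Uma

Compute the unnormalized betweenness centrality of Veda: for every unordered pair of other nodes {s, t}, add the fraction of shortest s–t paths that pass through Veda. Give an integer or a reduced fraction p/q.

No shortest path between any pair of other nodes passes through Veda.
Summing the contributions gives betweenness(Veda) = 0.

0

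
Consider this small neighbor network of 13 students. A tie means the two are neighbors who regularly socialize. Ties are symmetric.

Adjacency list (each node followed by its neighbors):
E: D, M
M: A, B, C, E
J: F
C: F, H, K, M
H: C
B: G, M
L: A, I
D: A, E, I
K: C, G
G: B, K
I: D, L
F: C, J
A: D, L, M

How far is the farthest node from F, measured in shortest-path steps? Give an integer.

5

Distances from F: A:3, B:3, C:1, D:4, E:3, G:3, H:2, I:5, J:1, K:2, L:4, M:2.
The largest is 5 (to I), so the eccentricity of F is 5.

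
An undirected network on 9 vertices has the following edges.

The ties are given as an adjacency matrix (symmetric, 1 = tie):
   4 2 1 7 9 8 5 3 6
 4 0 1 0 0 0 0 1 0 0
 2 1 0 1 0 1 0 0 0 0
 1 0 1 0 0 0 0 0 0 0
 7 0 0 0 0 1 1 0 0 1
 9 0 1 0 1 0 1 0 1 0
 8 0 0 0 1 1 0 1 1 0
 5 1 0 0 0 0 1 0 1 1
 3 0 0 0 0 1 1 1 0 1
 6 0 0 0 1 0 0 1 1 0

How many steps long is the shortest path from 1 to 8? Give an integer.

3

One shortest route is 1 – 2 – 9 – 8, which uses 3 edges, and at distance 2 from 1 we only reach {4, 9}, which does not include 8. So d(1,8) = 3.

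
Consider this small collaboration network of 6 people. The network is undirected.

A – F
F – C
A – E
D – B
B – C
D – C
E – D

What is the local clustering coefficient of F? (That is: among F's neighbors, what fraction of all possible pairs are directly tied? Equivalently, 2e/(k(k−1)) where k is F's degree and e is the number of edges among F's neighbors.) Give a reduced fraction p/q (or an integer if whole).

F's neighbors: A and C (k = 2).
Possible neighbor pairs: C(2,2) = 1. Edges among them: none → e = 0.
Clustering(F) = 0/1.

0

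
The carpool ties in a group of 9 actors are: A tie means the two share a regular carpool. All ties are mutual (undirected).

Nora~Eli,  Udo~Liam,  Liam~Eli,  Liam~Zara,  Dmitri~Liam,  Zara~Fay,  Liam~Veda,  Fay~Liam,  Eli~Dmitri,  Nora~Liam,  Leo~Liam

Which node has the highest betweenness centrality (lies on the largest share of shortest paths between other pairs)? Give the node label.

Unnormalized betweenness of each node: Dmitri:0, Eli:1/2, Fay:0, Leo:0, Liam:49/2, Nora:0, Udo:0, Veda:0, Zara:0.
Liam has the largest value, 49/2, making it the main broker — the node through which the most shortest paths run.

Liam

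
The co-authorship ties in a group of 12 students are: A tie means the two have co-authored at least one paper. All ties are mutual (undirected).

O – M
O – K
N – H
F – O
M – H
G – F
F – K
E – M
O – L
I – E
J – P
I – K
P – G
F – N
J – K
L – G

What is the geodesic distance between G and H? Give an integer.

3

One shortest route is G – F – N – H, which uses 3 edges, and at distance 2 from G we only reach {J, K, N, O}, which does not include H. So d(G,H) = 3.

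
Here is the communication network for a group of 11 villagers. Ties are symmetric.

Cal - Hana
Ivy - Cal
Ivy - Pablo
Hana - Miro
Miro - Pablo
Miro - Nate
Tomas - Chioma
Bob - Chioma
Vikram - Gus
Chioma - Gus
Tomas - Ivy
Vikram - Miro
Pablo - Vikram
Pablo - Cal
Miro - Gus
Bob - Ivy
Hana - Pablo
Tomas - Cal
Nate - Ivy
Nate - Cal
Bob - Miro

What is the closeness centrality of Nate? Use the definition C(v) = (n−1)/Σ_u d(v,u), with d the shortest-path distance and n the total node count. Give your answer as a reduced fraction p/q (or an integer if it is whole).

5/9

Distances from Nate: Bob:2, Cal:1, Chioma:3, Gus:2, Hana:2, Ivy:1, Miro:1, Pablo:2, Tomas:2, Vikram:2. Sum = 18.
n = 11, so closeness = 10/18 = 5/9.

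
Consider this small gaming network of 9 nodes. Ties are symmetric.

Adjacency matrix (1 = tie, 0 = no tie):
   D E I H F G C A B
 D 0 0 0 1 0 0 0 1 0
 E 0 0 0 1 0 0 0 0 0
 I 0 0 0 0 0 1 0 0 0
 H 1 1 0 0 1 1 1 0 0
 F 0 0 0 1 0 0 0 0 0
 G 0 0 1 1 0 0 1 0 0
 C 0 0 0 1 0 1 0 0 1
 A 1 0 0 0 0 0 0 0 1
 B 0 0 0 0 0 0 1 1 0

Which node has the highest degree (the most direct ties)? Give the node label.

Degrees — A:2, B:2, C:3, D:2, E:1, F:1, G:3, H:5, I:1.
The maximum is 5, attained only by H.

H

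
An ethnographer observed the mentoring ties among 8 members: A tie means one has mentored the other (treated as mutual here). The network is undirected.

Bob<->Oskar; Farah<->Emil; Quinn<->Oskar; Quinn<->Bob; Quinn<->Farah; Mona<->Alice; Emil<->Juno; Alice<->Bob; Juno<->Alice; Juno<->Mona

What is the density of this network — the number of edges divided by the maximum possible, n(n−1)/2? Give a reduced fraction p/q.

5/14

There are 10 edges and 8 nodes, so the maximum possible is C(8,2) = 28.
Density = 10/28 = 5/14.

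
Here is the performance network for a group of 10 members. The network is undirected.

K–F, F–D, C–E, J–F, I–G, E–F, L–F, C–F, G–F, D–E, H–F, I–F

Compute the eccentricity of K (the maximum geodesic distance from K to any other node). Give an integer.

2

Distances from K: C:2, D:2, E:2, F:1, G:2, H:2, I:2, J:2, L:2.
The largest is 2 (to H, G, I, J, L, D, E, and C), so the eccentricity of K is 2.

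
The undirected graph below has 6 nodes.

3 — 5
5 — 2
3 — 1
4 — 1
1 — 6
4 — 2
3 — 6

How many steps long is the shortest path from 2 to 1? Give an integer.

One shortest route is 2 – 4 – 1, which uses 2 edges, and 2 and 1 are not directly tied, so nothing shorter exists. So d(2,1) = 2.

2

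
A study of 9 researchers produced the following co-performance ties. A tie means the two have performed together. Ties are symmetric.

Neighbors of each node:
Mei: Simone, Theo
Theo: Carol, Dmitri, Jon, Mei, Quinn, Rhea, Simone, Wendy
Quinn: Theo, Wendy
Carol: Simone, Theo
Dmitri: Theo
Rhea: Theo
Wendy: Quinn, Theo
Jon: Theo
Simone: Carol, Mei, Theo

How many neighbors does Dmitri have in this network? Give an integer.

1

Dmitri is directly tied to Theo. That is 1 neighbor, so the degree of Dmitri is 1.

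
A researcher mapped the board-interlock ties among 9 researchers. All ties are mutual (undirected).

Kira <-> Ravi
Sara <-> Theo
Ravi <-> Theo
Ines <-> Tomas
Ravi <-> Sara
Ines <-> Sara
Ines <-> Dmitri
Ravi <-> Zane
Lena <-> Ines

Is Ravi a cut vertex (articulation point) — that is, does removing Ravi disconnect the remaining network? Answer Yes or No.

Removing Ravi leaves {Dmitri, Ines, Lena, Sara, Theo, and Tomas} with no path to {Zane}, so the network splits into 3 components. Ravi is a cut vertex.

Yes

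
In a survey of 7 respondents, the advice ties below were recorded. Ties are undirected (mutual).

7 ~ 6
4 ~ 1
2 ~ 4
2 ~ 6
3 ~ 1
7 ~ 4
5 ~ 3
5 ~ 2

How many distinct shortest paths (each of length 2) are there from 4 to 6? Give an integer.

2

The shortest distance is 2. The length-2 paths are: 4–7–6; 4–2–6.
That gives 2 distinct shortest paths.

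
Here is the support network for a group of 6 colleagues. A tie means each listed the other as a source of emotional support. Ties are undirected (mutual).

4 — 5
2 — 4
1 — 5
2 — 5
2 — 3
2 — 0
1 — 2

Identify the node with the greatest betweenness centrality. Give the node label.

2

Unnormalized betweenness of each node: 0:0, 1:0, 2:15/2, 3:0, 4:0, 5:1/2.
2 has the largest value, 15/2, making it the main broker — the node through which the most shortest paths run.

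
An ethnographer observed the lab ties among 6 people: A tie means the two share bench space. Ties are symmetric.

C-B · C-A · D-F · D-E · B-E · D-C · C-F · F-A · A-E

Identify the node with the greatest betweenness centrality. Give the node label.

C

Unnormalized betweenness of each node: A:5/6, B:1/3, C:7/3, D:5/6, E:4/3, F:1/3.
C has the largest value, 7/3, making it the main broker — the node through which the most shortest paths run.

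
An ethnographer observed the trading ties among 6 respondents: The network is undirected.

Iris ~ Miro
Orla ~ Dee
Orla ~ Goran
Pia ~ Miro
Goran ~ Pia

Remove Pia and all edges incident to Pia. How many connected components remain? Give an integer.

Without Pia, the remaining ties split the others into: {Iris, Miro}; {Dee, Goran, Orla}.
That's 2 separate components.

2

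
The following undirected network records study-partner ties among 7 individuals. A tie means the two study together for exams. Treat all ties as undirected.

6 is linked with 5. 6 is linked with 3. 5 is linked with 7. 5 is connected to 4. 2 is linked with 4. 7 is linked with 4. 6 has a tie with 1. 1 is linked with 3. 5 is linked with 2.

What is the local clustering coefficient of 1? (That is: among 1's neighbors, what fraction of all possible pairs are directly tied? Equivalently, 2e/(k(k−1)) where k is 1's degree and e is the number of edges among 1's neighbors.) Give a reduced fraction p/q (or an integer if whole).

1's neighbors: 3 and 6 (k = 2).
Possible neighbor pairs: C(2,2) = 1. Edges among them: 3–6 → e = 1.
Clustering(1) = 1/1.

1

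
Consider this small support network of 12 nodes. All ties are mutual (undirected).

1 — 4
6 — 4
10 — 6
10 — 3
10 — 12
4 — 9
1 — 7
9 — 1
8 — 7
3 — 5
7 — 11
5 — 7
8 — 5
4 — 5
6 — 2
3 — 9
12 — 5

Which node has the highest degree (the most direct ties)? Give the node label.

5

Degrees — 1:3, 2:1, 3:3, 4:4, 5:5, 6:3, 7:4, 8:2, 9:3, 10:3, 11:1, 12:2.
The maximum is 5, attained only by 5.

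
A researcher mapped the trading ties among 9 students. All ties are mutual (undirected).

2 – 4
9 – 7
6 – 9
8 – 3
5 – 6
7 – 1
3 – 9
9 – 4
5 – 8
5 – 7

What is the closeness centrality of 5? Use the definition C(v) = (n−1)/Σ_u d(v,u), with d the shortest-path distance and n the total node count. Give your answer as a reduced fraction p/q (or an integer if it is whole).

Distances from 5: 1:2, 2:4, 3:2, 4:3, 6:1, 7:1, 8:1, 9:2. Sum = 16.
n = 9, so closeness = 8/16 = 1/2.

1/2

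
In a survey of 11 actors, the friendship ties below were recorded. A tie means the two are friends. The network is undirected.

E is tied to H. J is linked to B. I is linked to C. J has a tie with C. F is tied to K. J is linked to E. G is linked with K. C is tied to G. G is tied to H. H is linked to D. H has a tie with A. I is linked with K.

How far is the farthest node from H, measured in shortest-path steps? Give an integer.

Distances from H: A:1, B:3, C:2, D:1, E:1, F:3, G:1, I:3, J:2, K:2.
The largest is 3 (to I, F, and B), so the eccentricity of H is 3.

3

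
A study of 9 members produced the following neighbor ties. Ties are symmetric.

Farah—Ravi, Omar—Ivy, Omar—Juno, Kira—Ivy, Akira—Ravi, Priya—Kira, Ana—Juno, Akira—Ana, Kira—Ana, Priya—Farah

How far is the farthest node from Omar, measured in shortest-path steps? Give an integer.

4

Distances from Omar: Akira:3, Ana:2, Farah:4, Ivy:1, Juno:1, Kira:2, Priya:3, Ravi:4.
The largest is 4 (to Farah and Ravi), so the eccentricity of Omar is 4.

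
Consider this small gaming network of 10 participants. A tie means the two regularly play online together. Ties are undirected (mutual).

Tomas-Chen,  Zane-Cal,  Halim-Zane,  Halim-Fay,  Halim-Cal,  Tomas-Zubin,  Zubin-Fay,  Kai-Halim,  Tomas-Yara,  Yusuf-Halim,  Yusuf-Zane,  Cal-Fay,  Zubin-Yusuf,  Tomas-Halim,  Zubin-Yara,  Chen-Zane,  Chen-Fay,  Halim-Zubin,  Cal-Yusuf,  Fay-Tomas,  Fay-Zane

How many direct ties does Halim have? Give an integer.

7

Halim is directly tied to Cal, Fay, Kai, Tomas, Yusuf, Zane, and Zubin. That is 7 neighbors, so the degree of Halim is 7.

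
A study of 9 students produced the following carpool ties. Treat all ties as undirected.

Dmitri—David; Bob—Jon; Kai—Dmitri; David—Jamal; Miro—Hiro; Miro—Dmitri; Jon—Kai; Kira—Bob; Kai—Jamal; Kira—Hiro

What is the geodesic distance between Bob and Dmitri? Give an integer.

One shortest route is Bob – Jon – Kai – Dmitri, which uses 3 edges, and at distance 2 from Bob we only reach {Hiro, Kai}, which does not include Dmitri. So d(Bob,Dmitri) = 3.

3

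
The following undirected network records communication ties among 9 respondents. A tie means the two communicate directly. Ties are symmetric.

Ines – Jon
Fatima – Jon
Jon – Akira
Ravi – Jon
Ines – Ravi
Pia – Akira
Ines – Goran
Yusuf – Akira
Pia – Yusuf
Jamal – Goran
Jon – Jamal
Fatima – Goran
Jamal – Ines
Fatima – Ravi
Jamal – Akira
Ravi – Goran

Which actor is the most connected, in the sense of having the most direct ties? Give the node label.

Jon

Degrees — Akira:4, Fatima:3, Goran:4, Ines:4, Jamal:4, Jon:5, Pia:2, Ravi:4, Yusuf:2.
The maximum is 5, attained only by Jon.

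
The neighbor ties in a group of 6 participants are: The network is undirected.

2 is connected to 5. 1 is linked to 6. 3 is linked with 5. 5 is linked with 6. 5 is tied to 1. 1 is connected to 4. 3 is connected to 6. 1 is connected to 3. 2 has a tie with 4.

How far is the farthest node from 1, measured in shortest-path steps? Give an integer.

2

Distances from 1: 2:2, 3:1, 4:1, 5:1, 6:1.
The largest is 2 (to 2), so the eccentricity of 1 is 2.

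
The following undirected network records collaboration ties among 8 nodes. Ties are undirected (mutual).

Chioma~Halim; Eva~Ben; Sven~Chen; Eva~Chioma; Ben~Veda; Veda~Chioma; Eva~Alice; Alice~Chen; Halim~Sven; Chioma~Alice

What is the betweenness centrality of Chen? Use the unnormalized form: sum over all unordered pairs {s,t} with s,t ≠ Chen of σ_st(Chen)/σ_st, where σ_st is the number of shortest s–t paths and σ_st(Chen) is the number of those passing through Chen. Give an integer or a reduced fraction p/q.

Pairs whose geodesics pass through Chen — Ben–Sven: 1/3; Eva–Sven: 1/2; Alice–Sven: 1.
All other pairs contribute 0.
Summing the contributions gives betweenness(Chen) = 11/6.

11/6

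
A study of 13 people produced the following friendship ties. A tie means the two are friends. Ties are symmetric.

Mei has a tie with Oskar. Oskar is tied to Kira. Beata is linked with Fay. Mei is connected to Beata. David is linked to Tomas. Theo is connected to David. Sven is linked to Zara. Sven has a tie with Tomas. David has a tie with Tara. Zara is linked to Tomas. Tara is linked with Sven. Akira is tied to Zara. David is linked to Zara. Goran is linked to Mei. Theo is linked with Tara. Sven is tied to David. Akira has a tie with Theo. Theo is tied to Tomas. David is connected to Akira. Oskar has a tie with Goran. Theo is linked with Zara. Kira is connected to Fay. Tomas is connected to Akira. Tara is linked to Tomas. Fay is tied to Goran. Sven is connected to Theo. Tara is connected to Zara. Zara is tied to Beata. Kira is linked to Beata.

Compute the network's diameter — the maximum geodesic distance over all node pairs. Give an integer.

4

Eccentricity of each node (its greatest distance to any other): Akira:4, Beata:2, David:4, Fay:3, Goran:4, Kira:3, Mei:3, Oskar:4, Sven:4, Tara:4, Theo:4, Tomas:4, Zara:3.
The maximum eccentricity is 4, realized for instance by the pair Sven–Oskar via Sven – Zara – Beata – Mei – Oskar. So the diameter is 4.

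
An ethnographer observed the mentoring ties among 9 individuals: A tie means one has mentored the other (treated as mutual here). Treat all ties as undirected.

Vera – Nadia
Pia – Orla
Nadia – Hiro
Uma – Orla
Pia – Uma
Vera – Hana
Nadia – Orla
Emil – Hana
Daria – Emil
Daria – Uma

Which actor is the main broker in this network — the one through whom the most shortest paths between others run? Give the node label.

Nadia

Unnormalized betweenness of each node: Daria:9/2, Emil:7/2, Hana:4, Hiro:0, Nadia:23/2, Orla:17/2, Pia:0, Uma:13/2, Vera:11/2.
Nadia has the largest value, 23/2, making it the main broker — the node through which the most shortest paths run.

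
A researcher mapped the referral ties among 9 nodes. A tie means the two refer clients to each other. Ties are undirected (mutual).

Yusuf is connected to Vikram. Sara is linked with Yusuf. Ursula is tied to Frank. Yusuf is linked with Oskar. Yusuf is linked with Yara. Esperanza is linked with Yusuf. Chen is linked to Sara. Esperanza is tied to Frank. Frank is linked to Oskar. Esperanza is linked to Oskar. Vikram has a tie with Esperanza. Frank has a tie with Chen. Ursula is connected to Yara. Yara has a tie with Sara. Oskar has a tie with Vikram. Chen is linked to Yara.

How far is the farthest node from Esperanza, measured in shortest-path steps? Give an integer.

2

Distances from Esperanza: Chen:2, Frank:1, Oskar:1, Sara:2, Ursula:2, Vikram:1, Yara:2, Yusuf:1.
The largest is 2 (to Ursula, Chen, Sara, and Yara), so the eccentricity of Esperanza is 2.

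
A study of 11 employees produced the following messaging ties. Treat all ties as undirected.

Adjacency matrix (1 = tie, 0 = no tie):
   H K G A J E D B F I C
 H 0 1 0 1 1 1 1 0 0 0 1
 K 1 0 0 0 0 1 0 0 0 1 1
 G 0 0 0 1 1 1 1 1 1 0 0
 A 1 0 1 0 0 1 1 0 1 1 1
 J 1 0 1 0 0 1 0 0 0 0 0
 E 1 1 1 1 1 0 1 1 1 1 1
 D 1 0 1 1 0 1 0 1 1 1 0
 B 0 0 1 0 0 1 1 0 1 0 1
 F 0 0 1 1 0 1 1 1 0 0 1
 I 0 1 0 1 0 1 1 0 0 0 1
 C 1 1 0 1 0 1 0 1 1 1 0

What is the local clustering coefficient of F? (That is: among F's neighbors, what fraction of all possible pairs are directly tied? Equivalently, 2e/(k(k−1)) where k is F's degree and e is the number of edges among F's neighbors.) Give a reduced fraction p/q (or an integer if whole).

4/5

F's neighbors: A, B, C, D, E, and G (k = 6).
Possible neighbor pairs: C(6,2) = 15. Edges among them: A–C, A–D, A–E, A–G, B–C, B–D, B–E, B–G, C–E, D–E, D–G, E–G → e = 12.
Clustering(F) = 12/15 = 4/5.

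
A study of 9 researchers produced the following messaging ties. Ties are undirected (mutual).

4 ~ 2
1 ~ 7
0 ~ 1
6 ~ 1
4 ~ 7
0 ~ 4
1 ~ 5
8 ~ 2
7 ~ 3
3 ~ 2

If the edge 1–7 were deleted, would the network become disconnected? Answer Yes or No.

Even without that edge, 1 still reaches 7 via 1 – 0 – 4 – 7, so the network stays connected. Not a bridge.

No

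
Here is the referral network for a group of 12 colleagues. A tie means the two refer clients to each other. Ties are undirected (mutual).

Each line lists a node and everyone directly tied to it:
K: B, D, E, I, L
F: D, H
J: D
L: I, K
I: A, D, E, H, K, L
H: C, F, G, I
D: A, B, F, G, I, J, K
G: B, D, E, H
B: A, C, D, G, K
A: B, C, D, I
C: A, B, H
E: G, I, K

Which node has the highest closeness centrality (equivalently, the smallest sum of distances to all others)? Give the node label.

D

Farness (sum of distances to all others) for each node — A:18, B:17, C:22, D:15, E:22, F:22, G:19, H:19, I:16, J:25, K:17, L:24.
The smallest farness is 15, for D, so D has the highest closeness.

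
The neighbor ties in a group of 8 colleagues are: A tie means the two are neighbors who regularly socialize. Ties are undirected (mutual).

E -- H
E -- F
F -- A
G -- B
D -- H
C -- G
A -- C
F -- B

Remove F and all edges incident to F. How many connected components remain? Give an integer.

Without F, the remaining ties split the others into: {D, E, H}; {A, B, C, G}.
That's 2 separate components.

2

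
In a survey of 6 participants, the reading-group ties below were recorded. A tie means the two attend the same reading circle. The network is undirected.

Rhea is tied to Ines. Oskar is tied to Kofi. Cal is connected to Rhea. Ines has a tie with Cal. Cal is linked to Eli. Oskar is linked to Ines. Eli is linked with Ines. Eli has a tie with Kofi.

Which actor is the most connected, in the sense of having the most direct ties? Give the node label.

Ines

Degrees — Cal:3, Eli:3, Ines:4, Kofi:2, Oskar:2, Rhea:2.
The maximum is 4, attained only by Ines.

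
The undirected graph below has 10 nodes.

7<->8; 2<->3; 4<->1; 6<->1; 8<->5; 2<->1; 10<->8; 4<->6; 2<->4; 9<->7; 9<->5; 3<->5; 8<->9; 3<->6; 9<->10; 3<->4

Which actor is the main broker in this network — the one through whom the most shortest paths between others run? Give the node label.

3

Unnormalized betweenness of each node: 1:1/3, 2:2, 3:61/3, 4:7/3, 5:20, 6:2, 7:0, 8:13/2, 9:13/2, 10:0.
3 has the largest value, 61/3, making it the main broker — the node through which the most shortest paths run.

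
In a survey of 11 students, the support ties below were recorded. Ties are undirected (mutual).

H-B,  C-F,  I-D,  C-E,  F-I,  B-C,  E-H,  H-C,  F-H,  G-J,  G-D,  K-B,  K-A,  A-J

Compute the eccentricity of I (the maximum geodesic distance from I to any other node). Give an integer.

4

Distances from I: A:4, B:3, C:2, D:1, E:3, F:1, G:2, H:2, J:3, K:4.
The largest is 4 (to K and A), so the eccentricity of I is 4.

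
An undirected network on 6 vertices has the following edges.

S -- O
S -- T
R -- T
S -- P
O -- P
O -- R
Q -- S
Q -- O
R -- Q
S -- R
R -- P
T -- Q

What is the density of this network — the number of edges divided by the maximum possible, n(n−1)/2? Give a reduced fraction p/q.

There are 12 edges and 6 nodes, so the maximum possible is C(6,2) = 15.
Density = 12/15 = 4/5.

4/5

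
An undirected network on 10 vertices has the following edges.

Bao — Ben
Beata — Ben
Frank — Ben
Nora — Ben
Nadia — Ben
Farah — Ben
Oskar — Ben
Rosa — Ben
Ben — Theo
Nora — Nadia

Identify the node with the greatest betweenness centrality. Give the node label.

Ben

Unnormalized betweenness of each node: Bao:0, Beata:0, Ben:35, Farah:0, Frank:0, Nadia:0, Nora:0, Oskar:0, Rosa:0, Theo:0.
Ben has the largest value, 35, making it the main broker — the node through which the most shortest paths run.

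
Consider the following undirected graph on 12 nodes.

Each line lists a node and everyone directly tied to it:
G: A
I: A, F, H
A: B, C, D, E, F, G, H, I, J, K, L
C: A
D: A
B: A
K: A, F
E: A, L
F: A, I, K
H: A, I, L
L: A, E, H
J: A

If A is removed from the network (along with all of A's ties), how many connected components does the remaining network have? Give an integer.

6

Without A, the remaining ties split the others into: {D}; {E, F, H, I, K, L}; {B}; {C}; {G}; {J}.
That's 6 separate components.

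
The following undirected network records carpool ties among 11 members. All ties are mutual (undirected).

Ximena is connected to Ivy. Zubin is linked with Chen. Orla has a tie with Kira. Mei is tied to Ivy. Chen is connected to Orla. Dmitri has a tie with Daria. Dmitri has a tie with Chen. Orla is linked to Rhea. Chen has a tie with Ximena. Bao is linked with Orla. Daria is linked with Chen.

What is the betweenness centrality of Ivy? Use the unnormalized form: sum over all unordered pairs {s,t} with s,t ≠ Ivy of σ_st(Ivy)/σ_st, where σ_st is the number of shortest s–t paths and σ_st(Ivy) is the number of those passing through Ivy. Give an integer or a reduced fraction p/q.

9

Pairs whose geodesics pass through Ivy — Bao–Mei: 1; Mei–Orla: 1; Mei–Dmitri: 1; Mei–Kira: 1; Mei–Chen: 1; Mei–Zubin: 1; Mei–Rhea: 1; Mei–Ximena: 1; Mei–Daria: 1.
All other pairs contribute 0.
Summing the contributions gives betweenness(Ivy) = 9.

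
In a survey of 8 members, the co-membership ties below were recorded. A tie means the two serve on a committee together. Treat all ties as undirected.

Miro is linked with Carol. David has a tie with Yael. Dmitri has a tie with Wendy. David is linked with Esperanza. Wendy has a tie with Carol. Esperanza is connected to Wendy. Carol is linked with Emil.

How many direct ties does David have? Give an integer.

David is directly tied to Esperanza and Yael. That is 2 neighbors, so the degree of David is 2.

2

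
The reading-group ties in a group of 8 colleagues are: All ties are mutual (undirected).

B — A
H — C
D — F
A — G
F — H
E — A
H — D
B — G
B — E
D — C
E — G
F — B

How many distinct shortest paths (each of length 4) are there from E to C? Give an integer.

The shortest distance is 4. The length-4 paths are: E–B–F–H–C; E–B–F–D–C.
That gives 2 distinct shortest paths.

2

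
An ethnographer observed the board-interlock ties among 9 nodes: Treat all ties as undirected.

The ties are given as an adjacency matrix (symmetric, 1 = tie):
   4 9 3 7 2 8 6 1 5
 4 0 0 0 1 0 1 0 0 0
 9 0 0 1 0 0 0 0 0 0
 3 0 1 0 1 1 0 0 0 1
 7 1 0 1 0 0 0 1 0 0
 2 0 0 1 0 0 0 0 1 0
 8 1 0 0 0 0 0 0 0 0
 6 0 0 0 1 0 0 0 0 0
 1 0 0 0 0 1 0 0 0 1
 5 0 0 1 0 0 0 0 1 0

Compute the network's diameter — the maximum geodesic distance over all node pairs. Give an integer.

Eccentricity of each node (its greatest distance to any other): 1:5, 2:4, 3:3, 4:4, 5:4, 6:4, 7:3, 8:5, 9:4.
The maximum eccentricity is 5, realized for instance by the pair 8–1 via 8 – 4 – 7 – 3 – 5 – 1. So the diameter is 5.

5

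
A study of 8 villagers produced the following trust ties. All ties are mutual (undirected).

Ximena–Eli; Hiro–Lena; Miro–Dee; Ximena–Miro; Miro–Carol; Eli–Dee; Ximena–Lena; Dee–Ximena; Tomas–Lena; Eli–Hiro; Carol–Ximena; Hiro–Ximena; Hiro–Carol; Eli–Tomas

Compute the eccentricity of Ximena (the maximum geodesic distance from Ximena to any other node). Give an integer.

2

Distances from Ximena: Carol:1, Dee:1, Eli:1, Hiro:1, Lena:1, Miro:1, Tomas:2.
The largest is 2 (to Tomas), so the eccentricity of Ximena is 2.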